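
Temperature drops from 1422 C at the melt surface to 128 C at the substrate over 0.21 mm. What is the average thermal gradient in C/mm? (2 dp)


G = (1422-128)/0.21 = 6161.9 C/mm


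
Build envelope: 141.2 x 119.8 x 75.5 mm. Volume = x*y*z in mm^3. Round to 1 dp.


V = 141.2 * 119.8 * 75.5 = 1277139.9 mm^3


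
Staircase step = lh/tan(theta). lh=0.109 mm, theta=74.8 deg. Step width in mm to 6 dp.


step = 0.109 / tan(74.8) = 0.029615 mm


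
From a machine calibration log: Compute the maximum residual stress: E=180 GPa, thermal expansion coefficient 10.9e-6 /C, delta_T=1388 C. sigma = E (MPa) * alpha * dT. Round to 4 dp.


sigma = 180*1000 * 10.9e-6 * 1388 = 2723.256 MPa


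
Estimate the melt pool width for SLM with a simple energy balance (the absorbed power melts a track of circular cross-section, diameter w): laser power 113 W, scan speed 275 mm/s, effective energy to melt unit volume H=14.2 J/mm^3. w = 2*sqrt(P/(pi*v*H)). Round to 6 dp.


w = 2*sqrt(113/(pi*275*14.2)) = 0.191948 mm


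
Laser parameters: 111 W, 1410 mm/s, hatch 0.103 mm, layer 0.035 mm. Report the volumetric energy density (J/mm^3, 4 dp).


E = 111 / (1410*0.103*0.035) = 21.8373 J/mm^3


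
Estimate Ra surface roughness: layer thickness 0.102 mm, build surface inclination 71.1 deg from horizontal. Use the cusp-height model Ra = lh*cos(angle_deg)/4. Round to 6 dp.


Ra = 0.102 * cos(71.1) / 4 = 0.00826 mm


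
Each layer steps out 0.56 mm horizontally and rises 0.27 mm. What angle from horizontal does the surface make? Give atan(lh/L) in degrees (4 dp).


angle = atan(0.27/0.56) = 25.7407 degrees


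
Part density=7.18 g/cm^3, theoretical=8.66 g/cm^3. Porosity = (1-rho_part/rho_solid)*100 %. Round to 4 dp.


Porosity = (1-7.18/8.66)*100 = 17.0901 %


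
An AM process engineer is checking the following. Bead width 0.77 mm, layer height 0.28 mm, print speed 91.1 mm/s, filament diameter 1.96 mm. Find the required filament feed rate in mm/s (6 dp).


Q = 0.77 * 0.28 * 91.1 = 19.64116 mm^3/s
A_fil = pi*(1.96/2)^2 = 3.01718558 mm^2
v_feed = 19.64116 / 3.01718558 = 6.509762 mm/s


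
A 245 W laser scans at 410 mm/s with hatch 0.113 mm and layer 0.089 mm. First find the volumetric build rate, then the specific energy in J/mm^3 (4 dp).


Build rate = 410 * 0.113 * 0.089 = 4.12337 mm^3/s
SE = 245 / 4.12337 = 59.4174 J/mm^3


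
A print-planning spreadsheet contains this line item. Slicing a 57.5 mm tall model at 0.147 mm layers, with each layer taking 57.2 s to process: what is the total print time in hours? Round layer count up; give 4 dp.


Layers = ceil(57.5/0.147) = 392
t = 392 * 57.2 / 3600 = 6.2284 hrs


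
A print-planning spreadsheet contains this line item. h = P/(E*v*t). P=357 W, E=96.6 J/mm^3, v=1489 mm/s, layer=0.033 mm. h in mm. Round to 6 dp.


h = 357 / (96.6*1489*0.033) = 0.075211 mm


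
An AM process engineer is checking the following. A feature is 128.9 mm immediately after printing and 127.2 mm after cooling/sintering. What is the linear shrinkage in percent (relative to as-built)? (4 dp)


Shrinkage = ((128.9-127.2)/128.9)*100 = 1.3189 %


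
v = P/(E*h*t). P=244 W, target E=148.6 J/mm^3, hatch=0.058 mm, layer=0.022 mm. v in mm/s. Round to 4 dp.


v = 244 / (148.6*0.058*0.022) = 1286.8275 mm/s


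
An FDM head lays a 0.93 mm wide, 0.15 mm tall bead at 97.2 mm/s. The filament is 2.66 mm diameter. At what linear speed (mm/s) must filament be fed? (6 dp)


Q = 0.93 * 0.15 * 97.2 = 13.5594 mm^3/s
A_fil = pi*(2.66/2)^2 = 5.55716324 mm^2
v_feed = 13.5594 / 5.55716324 = 2.439986 mm/s


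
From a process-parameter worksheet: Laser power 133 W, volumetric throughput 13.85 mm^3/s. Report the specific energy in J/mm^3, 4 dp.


SE = 133 / 13.85 = 9.6029 J/mm^3


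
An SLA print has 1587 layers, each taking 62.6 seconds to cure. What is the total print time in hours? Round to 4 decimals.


t = 1587 * 62.6 / 3600 = 27.5962 hrs


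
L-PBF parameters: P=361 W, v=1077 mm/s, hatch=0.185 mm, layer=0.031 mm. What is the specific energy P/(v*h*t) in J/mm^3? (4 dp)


Build rate = 1077 * 0.185 * 0.031 = 6.176595 mm^3/s
SE = 361 / 6.176595 = 58.4464 J/mm^3


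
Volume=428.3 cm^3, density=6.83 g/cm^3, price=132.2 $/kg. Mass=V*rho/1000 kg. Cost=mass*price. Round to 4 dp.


Mass = 428.3*6.83/1000 = 2.925289 kg
Cost = 2.925289 * 132.2 = 386.7232 $


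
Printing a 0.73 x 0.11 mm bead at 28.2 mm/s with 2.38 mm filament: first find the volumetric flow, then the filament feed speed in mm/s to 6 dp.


Q = 0.73 * 0.11 * 28.2 = 2.26446 mm^3/s
A_fil = pi*(2.38/2)^2 = 4.44880936 mm^2
v_feed = 2.26446 / 4.44880936 = 0.509004 mm/s


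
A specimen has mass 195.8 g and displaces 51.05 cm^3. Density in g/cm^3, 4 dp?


rho = 195.8 / 51.05 = 3.8355 g/cm^3


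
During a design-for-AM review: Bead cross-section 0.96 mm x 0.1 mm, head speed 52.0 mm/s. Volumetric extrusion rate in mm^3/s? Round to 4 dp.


Rate = 0.96 * 0.1 * 52.0 = 4.992 mm^3/s


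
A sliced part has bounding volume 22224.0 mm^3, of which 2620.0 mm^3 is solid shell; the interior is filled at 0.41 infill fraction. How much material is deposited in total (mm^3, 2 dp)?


V_infill = (22224.0 - 2620.0) * 0.41 = 8037.64
V_total = 2620.0 + 8037.64 = 10657.64 mm^3


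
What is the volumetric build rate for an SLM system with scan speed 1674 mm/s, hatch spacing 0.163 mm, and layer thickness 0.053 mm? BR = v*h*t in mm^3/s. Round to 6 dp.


Rate = 1674 * 0.163 * 0.053 = 14.461686 mm^3/s


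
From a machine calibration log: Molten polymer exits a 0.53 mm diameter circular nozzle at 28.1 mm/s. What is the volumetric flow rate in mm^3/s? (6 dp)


A = pi*(0.53/2)^2 = 0.22061834 mm^2
Q = 0.22061834 * 28.1 = 6.199375 mm^3/s


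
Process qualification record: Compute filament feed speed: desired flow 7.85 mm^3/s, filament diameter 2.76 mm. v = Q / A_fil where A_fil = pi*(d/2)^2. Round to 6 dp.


A = pi*(2.76/2)^2 = 5.982849
v = 7.85 / 5.982849 = 1.312084 mm/s


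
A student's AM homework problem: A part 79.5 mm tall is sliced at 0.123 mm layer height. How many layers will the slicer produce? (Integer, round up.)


Layers = ceil(79.5/0.123) = 647


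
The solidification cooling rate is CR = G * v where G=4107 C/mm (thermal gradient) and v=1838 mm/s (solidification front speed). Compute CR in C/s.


CR = 4107 * 1838 = 7548666 C/s


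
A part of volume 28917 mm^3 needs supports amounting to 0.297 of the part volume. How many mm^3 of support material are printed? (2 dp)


V_support = 28917 * 0.297 = 8588.35 mm^3


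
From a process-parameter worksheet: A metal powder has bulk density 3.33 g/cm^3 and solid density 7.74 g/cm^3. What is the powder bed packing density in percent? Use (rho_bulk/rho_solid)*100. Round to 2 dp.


Packing = (3.33/7.74)*100 = 43.02 %


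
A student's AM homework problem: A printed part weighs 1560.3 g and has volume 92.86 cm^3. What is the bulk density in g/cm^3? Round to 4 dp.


rho = 1560.3 / 92.86 = 16.8027 g/cm^3


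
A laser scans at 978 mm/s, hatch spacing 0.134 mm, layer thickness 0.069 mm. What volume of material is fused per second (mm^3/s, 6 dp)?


Rate = 978 * 0.134 * 0.069 = 9.042588 mm^3/s


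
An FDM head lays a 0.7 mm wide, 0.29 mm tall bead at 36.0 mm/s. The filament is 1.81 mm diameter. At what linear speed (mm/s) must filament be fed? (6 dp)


Q = 0.7 * 0.29 * 36.0 = 7.308 mm^3/s
A_fil = pi*(1.81/2)^2 = 2.57304292 mm^2
v_feed = 7.308 / 2.57304292 = 2.840217 mm/s


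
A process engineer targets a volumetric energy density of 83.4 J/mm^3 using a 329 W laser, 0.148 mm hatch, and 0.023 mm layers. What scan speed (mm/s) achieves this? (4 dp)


v = 329 / (83.4*0.148*0.023) = 1158.8849 mm/s


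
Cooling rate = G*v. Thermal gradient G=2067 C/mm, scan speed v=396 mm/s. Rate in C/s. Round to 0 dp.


CR = 2067 * 396 = 818532 C/s


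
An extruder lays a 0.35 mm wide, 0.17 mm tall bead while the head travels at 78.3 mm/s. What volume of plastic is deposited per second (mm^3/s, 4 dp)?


Rate = 0.35 * 0.17 * 78.3 = 4.6589 mm^3/s


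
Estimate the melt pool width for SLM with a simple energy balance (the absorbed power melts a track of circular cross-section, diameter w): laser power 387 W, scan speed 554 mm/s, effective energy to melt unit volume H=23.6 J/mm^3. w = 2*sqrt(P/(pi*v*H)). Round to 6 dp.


w = 2*sqrt(387/(pi*554*23.6)) = 0.194133 mm


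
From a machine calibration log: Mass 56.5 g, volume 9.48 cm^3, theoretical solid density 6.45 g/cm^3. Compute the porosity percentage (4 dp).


rho_part = 56.5 / 9.48 = 5.95991561 g/cm^3
Porosity = (1 - 5.95991561/6.45)*100 = 7.5982 %


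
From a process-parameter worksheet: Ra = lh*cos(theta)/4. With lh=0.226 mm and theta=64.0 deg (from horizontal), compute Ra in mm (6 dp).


Ra = 0.226 * cos(64.0) / 4 = 0.024768 mm


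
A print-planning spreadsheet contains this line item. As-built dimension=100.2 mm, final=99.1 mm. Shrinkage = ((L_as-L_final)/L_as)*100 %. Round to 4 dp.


Shrinkage = ((100.2-99.1)/100.2)*100 = 1.0978 %


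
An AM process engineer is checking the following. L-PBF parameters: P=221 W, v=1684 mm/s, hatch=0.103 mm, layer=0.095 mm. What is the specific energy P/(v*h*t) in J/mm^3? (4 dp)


Build rate = 1684 * 0.103 * 0.095 = 16.47794 mm^3/s
SE = 221 / 16.47794 = 13.4119 J/mm^3


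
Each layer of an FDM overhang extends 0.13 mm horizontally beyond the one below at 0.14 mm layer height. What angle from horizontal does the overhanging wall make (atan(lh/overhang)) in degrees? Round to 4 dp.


angle = atan(0.14/0.13) = 47.1211 degrees


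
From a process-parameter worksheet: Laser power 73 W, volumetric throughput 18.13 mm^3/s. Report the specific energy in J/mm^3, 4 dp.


SE = 73 / 18.13 = 4.0265 J/mm^3


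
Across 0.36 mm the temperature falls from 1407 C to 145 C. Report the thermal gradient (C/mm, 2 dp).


G = (1407-145)/0.36 = 3505.56 C/mm


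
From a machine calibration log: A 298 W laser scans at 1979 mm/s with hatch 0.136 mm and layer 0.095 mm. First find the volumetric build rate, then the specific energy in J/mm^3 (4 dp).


Build rate = 1979 * 0.136 * 0.095 = 25.56868 mm^3/s
SE = 298 / 25.56868 = 11.6549 J/mm^3


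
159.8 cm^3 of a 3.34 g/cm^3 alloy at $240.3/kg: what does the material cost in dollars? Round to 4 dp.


Mass = 159.8*3.34/1000 = 0.533732 kg
Cost = 0.533732 * 240.3 = 128.2558 $


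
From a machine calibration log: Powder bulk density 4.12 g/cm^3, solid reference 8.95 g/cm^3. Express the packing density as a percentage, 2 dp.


Packing = (4.12/8.95)*100 = 46.03 %


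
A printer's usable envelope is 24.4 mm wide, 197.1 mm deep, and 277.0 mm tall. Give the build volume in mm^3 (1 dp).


V = 24.4 * 197.1 * 277.0 = 1332159.5 mm^3


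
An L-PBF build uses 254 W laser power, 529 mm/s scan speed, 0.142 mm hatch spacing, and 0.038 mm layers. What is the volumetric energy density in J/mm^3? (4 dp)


E = 254 / (529*0.142*0.038) = 88.9828 J/mm^3


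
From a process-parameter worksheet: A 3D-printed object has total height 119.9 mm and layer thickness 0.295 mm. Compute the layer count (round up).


Layers = ceil(119.9/0.295) = 407


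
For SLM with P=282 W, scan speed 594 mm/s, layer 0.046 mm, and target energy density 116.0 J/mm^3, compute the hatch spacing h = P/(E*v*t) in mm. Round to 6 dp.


h = 282 / (116.0*594*0.046) = 0.088971 mm


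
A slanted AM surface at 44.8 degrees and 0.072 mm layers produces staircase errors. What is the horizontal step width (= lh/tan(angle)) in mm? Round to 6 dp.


step = 0.072 / tan(44.8) = 0.072504 mm


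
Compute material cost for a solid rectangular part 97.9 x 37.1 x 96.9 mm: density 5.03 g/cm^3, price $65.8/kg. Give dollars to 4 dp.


V = 97.9 * 37.1 * 96.9 = 351949.521 mm^3 = 351.949521 cm^3
Mass = 351.949521 * 5.03 / 1000 = 1.77030609 kg
Cost = 1.77030609 * 65.8 = 116.4861 $


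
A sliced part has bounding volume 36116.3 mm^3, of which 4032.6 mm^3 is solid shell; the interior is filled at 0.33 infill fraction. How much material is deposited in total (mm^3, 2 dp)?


V_infill = (36116.3 - 4032.6) * 0.33 = 10587.62
V_total = 4032.6 + 10587.62 = 14620.22 mm^3


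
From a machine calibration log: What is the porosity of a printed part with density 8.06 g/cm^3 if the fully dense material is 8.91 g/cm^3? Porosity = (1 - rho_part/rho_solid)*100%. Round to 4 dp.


Porosity = (1-8.06/8.91)*100 = 9.5398 %


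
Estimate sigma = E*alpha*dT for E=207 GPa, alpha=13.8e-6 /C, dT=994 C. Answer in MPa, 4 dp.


sigma = 207*1000 * 13.8e-6 * 994 = 2839.4604 MPa


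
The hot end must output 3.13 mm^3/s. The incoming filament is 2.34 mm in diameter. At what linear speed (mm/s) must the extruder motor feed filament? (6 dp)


A = pi*(2.34/2)^2 = 4.300526
v = 3.13 / 4.300526 = 0.727818 mm/s


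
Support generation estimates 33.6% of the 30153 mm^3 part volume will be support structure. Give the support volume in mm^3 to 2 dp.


V_support = 30153 * 0.336 = 10131.41 mm^3


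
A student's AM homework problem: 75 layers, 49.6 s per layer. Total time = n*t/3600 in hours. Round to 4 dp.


t = 75 * 49.6 / 3600 = 1.0333 hrs


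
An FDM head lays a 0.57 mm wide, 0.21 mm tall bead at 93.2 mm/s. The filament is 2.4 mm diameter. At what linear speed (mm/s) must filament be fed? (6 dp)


Q = 0.57 * 0.21 * 93.2 = 11.15604 mm^3/s
A_fil = pi*(2.4/2)^2 = 4.52389342 mm^2
v_feed = 11.15604 / 4.52389342 = 2.466026 mm/s


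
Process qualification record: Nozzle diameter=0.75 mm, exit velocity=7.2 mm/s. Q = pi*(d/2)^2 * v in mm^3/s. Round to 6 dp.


A = pi*(0.75/2)^2 = 0.44178647 mm^2
Q = 0.44178647 * 7.2 = 3.180863 mm^3/s


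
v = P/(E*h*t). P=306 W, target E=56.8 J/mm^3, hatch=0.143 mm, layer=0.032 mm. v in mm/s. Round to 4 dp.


v = 306 / (56.8*0.143*0.032) = 1177.2998 mm/s


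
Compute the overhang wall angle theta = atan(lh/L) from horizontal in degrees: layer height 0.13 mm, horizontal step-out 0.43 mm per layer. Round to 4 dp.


angle = atan(0.13/0.43) = 16.8214 degrees


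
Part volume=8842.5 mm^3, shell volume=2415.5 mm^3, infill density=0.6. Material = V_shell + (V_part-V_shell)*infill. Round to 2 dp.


V_infill = (8842.5 - 2415.5) * 0.6 = 3856.2
V_total = 2415.5 + 3856.2 = 6271.7 mm^3


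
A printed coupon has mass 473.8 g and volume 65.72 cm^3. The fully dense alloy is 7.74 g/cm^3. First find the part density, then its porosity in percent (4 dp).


rho_part = 473.8 / 65.72 = 7.2093731 g/cm^3
Porosity = (1 - 7.2093731/7.74)*100 = 6.8556 %


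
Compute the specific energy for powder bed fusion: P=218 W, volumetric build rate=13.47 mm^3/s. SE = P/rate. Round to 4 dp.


SE = 218 / 13.47 = 16.1841 J/mm^3


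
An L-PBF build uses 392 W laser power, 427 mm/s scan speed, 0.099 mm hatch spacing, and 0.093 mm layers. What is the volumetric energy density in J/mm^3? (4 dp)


E = 392 / (427*0.099*0.093) = 99.7103 J/mm^3


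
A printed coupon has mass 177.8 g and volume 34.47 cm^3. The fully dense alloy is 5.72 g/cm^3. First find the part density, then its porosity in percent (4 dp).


rho_part = 177.8 / 34.47 = 5.1581085 g/cm^3
Porosity = (1 - 5.1581085/5.72)*100 = 9.8233 %


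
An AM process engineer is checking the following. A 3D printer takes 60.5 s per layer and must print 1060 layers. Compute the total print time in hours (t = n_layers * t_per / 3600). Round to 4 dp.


t = 1060 * 60.5 / 3600 = 17.8139 hrs


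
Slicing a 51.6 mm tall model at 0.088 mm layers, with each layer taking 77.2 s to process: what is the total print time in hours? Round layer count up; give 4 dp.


Layers = ceil(51.6/0.088) = 587
t = 587 * 77.2 / 3600 = 12.5879 hrs


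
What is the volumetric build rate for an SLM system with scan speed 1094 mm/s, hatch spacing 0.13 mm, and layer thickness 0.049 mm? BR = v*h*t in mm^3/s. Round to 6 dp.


Rate = 1094 * 0.13 * 0.049 = 6.96878 mm^3/s


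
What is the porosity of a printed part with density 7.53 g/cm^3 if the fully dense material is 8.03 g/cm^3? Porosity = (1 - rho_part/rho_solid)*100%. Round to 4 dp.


Porosity = (1-7.53/8.03)*100 = 6.2267 %


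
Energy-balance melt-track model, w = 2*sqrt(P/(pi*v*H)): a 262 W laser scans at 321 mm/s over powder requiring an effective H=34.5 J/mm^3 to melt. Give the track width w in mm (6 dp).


w = 2*sqrt(262/(pi*321*34.5)) = 0.173558 mm


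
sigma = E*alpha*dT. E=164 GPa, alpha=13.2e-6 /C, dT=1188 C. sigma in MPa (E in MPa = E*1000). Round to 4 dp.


sigma = 164*1000 * 13.2e-6 * 1188 = 2571.7824 MPa


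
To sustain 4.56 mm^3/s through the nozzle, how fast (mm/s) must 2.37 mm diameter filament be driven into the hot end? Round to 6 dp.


A = pi*(2.37/2)^2 = 4.411503
v = 4.56 / 4.411503 = 1.033661 mm/s


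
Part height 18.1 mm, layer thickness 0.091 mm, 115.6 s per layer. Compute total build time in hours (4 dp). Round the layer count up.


Layers = ceil(18.1/0.091) = 199
t = 199 * 115.6 / 3600 = 6.3901 hrs


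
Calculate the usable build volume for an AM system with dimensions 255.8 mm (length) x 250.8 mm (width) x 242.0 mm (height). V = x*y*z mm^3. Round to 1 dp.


V = 255.8 * 250.8 * 242.0 = 15525422.9 mm^3


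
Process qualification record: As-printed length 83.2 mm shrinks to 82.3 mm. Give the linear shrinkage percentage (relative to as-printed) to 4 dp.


Shrinkage = ((83.2-82.3)/83.2)*100 = 1.0817 %


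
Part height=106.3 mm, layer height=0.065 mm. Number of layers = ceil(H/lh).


Layers = ceil(106.3/0.065) = 1636


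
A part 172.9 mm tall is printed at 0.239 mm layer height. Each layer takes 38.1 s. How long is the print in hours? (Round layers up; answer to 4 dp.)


Layers = ceil(172.9/0.239) = 724
t = 724 * 38.1 / 3600 = 7.6623 hrs


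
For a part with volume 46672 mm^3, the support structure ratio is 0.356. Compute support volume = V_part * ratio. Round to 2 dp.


V_support = 46672 * 0.356 = 16615.23 mm^3


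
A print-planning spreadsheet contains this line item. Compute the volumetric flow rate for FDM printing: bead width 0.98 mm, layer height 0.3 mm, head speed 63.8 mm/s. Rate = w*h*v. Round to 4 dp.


Rate = 0.98 * 0.3 * 63.8 = 18.7572 mm^3/s


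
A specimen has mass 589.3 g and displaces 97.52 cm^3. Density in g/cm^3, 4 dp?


rho = 589.3 / 97.52 = 6.0429 g/cm^3


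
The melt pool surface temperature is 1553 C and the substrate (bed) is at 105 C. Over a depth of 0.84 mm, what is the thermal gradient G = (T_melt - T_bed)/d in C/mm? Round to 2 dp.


G = (1553-105)/0.84 = 1723.81 C/mm


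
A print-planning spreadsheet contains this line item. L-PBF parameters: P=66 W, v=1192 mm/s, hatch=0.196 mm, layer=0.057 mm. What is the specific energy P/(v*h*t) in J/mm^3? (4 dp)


Build rate = 1192 * 0.196 * 0.057 = 13.317024 mm^3/s
SE = 66 / 13.317024 = 4.9561 J/mm^3


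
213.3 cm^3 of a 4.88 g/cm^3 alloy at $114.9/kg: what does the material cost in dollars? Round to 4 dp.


Mass = 213.3*4.88/1000 = 1.040904 kg
Cost = 1.040904 * 114.9 = 119.5999 $


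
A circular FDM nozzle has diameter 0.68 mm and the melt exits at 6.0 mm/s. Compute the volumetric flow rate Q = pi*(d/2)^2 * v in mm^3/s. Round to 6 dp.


A = pi*(0.68/2)^2 = 0.36316811 mm^2
Q = 0.36316811 * 6.0 = 2.179009 mm^3/s


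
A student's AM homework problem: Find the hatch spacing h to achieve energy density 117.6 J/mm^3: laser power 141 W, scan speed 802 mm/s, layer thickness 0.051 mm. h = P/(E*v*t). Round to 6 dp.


h = 141 / (117.6*802*0.051) = 0.029313 mm


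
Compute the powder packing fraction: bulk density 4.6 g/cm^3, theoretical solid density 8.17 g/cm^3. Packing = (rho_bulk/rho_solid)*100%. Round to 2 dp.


Packing = (4.6/8.17)*100 = 56.3 %


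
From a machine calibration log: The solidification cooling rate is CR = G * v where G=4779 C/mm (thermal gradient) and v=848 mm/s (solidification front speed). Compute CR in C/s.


CR = 4779 * 848 = 4052592 C/s


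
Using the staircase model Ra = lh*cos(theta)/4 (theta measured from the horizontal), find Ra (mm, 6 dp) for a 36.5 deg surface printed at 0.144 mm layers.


Ra = 0.144 * cos(36.5) / 4 = 0.028939 mm


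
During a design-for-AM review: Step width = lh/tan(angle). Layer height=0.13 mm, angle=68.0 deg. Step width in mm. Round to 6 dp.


step = 0.13 / tan(68.0) = 0.052523 mm


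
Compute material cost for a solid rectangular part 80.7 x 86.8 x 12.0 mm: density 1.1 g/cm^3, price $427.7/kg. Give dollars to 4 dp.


V = 80.7 * 86.8 * 12.0 = 84057.12 mm^3 = 84.05712 cm^3
Mass = 84.05712 * 1.1 / 1000 = 0.09246283 kg
Cost = 0.09246283 * 427.7 = 39.5464 $


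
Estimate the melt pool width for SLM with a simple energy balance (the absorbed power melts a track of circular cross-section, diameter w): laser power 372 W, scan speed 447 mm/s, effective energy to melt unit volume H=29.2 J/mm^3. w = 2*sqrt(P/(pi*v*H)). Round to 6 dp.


w = 2*sqrt(372/(pi*447*29.2)) = 0.190494 mm


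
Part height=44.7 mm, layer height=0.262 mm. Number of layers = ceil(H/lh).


Layers = ceil(44.7/0.262) = 171


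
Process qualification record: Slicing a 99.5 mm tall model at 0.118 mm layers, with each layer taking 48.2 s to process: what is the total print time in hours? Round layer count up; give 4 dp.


Layers = ceil(99.5/0.118) = 844
t = 844 * 48.2 / 3600 = 11.3002 hrs


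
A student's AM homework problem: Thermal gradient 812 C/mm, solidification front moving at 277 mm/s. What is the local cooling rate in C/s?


CR = 812 * 277 = 224924 C/s


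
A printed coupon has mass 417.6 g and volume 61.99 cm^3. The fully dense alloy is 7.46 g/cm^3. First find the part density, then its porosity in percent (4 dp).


rho_part = 417.6 / 61.99 = 6.73657041 g/cm^3
Porosity = (1 - 6.73657041/7.46)*100 = 9.6974 %


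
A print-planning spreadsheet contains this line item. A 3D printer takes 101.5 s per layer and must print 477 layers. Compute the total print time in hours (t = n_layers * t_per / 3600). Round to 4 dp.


t = 477 * 101.5 / 3600 = 13.4488 hrs


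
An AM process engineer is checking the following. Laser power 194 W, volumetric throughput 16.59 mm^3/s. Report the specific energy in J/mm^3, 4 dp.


SE = 194 / 16.59 = 11.6938 J/mm^3


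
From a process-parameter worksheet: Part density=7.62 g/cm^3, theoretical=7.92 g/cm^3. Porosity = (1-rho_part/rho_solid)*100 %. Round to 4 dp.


Porosity = (1-7.62/7.92)*100 = 3.7879 %


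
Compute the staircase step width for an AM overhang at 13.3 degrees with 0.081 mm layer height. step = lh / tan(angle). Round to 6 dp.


step = 0.081 / tan(13.3) = 0.342654 mm


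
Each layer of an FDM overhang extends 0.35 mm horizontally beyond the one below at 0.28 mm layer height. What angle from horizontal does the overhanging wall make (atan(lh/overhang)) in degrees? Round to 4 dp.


angle = atan(0.28/0.35) = 38.6598 degrees


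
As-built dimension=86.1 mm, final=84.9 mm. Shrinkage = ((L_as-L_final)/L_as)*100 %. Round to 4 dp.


Shrinkage = ((86.1-84.9)/86.1)*100 = 1.3937 %


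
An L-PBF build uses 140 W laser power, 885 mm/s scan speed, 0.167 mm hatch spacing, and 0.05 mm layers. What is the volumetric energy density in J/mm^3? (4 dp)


E = 140 / (885*0.167*0.05) = 18.9452 J/mm^3


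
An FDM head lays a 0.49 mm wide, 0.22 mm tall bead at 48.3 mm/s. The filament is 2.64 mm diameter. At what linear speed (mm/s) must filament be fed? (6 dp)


Q = 0.49 * 0.22 * 48.3 = 5.20674 mm^3/s
A_fil = pi*(2.64/2)^2 = 5.47391104 mm^2
v_feed = 5.20674 / 5.47391104 = 0.951192 mm/s


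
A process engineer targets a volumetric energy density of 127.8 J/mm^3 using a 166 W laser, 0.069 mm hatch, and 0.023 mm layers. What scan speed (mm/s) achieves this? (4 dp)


v = 166 / (127.8*0.069*0.023) = 818.4654 mm/s


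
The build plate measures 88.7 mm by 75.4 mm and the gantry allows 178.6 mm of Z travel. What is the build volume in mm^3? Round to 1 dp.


V = 88.7 * 75.4 * 178.6 = 1194473.2 mm^3


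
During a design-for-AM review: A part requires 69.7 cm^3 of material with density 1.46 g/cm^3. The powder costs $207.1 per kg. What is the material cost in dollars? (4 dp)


Mass = 69.7*1.46/1000 = 0.101762 kg
Cost = 0.101762 * 207.1 = 21.0749 $


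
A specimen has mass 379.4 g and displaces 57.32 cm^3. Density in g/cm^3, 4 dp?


rho = 379.4 / 57.32 = 6.619 g/cm^3


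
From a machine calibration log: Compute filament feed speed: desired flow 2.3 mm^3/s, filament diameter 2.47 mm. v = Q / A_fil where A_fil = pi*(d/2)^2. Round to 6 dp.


A = pi*(2.47/2)^2 = 4.791636
v = 2.3 / 4.791636 = 0.480003 mm/s


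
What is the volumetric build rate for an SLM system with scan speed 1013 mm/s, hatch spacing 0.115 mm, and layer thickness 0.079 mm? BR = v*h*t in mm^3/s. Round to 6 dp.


Rate = 1013 * 0.115 * 0.079 = 9.203105 mm^3/s


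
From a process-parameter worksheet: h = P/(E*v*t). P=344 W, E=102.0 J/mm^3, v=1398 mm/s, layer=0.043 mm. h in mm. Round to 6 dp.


h = 344 / (102.0*1398*0.043) = 0.056103 mm


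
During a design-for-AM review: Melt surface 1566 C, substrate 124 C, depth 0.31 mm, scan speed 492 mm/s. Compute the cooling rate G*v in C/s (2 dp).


G = (1566-124)/0.31 = 4651.61290323 C/mm
CR = 4651.61290323 * 492 = 2288593.55 C/s


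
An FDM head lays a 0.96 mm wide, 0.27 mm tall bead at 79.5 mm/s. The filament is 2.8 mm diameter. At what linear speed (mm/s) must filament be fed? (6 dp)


Q = 0.96 * 0.27 * 79.5 = 20.6064 mm^3/s
A_fil = pi*(2.8/2)^2 = 6.1575216 mm^2
v_feed = 20.6064 / 6.1575216 = 3.346541 mm/s


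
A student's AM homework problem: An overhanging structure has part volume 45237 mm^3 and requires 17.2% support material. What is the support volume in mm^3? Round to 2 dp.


V_support = 45237 * 0.172 = 7780.76 mm^3


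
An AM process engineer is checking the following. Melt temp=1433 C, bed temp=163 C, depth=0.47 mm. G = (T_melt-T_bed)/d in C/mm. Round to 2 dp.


G = (1433-163)/0.47 = 2702.13 C/mm


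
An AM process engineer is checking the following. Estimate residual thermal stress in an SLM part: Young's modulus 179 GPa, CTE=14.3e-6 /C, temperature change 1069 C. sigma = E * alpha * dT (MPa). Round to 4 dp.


sigma = 179*1000 * 14.3e-6 * 1069 = 2736.3193 MPa


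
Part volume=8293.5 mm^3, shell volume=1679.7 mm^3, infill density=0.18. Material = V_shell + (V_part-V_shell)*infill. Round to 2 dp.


V_infill = (8293.5 - 1679.7) * 0.18 = 1190.48
V_total = 1679.7 + 1190.48 = 2870.18 mm^3


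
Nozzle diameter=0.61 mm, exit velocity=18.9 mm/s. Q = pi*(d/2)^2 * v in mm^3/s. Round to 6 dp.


A = pi*(0.61/2)^2 = 0.29224666 mm^2
Q = 0.29224666 * 18.9 = 5.523462 mm^3/s


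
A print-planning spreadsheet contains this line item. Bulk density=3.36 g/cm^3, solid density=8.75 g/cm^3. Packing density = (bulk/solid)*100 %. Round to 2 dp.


Packing = (3.36/8.75)*100 = 38.4 %


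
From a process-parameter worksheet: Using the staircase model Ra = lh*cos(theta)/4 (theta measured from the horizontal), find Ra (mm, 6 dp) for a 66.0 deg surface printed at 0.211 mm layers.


Ra = 0.211 * cos(66.0) / 4 = 0.021455 mm


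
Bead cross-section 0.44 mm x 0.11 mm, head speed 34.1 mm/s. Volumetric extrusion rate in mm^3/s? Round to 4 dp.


Rate = 0.44 * 0.11 * 34.1 = 1.6504 mm^3/s


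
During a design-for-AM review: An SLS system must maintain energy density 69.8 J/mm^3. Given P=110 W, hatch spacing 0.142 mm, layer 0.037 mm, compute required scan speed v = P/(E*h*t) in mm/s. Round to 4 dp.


v = 110 / (69.8*0.142*0.037) = 299.9488 mm/s


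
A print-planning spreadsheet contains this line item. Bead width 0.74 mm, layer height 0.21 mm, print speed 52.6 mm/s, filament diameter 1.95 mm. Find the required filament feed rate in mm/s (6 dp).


Q = 0.74 * 0.21 * 52.6 = 8.17404 mm^3/s
A_fil = pi*(1.95/2)^2 = 2.98647652 mm^2
v_feed = 8.17404 / 2.98647652 = 2.737018 mm/s


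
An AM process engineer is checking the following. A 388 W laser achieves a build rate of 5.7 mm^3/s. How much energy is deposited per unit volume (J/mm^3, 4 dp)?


SE = 388 / 5.7 = 68.0702 J/mm^3


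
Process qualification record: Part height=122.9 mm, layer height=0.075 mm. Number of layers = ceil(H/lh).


Layers = ceil(122.9/0.075) = 1639


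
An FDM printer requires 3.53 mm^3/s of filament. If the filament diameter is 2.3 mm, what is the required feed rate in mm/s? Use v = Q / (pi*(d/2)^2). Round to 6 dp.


A = pi*(2.3/2)^2 = 4.154756
v = 3.53 / 4.154756 = 0.849629 mm/s


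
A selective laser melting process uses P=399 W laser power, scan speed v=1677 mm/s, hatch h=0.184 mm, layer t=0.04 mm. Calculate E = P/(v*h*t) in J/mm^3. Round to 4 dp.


E = 399 / (1677*0.184*0.04) = 32.3267 J/mm^3


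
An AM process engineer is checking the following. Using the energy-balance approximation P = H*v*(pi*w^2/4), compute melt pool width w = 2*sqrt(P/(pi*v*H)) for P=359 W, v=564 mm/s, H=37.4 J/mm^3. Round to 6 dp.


w = 2*sqrt(359/(pi*564*37.4)) = 0.147206 mm


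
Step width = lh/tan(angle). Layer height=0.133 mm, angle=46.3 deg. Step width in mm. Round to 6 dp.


step = 0.133 / tan(46.3) = 0.127098 mm


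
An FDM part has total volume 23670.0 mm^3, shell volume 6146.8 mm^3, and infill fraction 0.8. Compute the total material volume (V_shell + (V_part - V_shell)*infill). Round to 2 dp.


V_infill = (23670.0 - 6146.8) * 0.8 = 14018.56
V_total = 6146.8 + 14018.56 = 20165.36 mm^3


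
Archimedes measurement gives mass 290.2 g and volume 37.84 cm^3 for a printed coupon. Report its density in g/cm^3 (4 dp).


rho = 290.2 / 37.84 = 7.6691 g/cm^3


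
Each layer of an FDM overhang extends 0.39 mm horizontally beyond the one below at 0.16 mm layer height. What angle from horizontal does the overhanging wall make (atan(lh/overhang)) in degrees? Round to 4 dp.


angle = atan(0.16/0.39) = 22.3062 degrees


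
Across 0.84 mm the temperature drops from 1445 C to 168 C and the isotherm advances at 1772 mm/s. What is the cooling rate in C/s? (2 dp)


G = (1445-168)/0.84 = 1520.23809524 C/mm
CR = 1520.23809524 * 1772 = 2693861.9 C/s


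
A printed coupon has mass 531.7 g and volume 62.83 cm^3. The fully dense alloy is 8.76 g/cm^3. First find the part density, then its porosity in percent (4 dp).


rho_part = 531.7 / 62.83 = 8.46251791 g/cm^3
Porosity = (1 - 8.46251791/8.76)*100 = 3.3959 %


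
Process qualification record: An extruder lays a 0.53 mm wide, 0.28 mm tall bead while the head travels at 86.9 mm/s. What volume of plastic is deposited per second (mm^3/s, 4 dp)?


Rate = 0.53 * 0.28 * 86.9 = 12.896 mm^3/s


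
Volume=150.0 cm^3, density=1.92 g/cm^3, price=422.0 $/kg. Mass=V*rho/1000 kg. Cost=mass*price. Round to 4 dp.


Mass = 150.0*1.92/1000 = 0.288 kg
Cost = 0.288 * 422.0 = 121.536 $


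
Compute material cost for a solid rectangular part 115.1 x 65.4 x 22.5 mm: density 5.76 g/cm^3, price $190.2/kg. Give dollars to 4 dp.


V = 115.1 * 65.4 * 22.5 = 169369.65 mm^3 = 169.36965 cm^3
Mass = 169.36965 * 5.76 / 1000 = 0.97556918 kg
Cost = 0.97556918 * 190.2 = 185.5533 $


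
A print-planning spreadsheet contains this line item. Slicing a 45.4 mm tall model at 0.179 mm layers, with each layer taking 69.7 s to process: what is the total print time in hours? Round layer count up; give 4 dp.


Layers = ceil(45.4/0.179) = 254
t = 254 * 69.7 / 3600 = 4.9177 hrs


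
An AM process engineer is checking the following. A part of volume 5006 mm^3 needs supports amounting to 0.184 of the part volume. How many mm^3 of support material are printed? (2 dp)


V_support = 5006 * 0.184 = 921.1 mm^3


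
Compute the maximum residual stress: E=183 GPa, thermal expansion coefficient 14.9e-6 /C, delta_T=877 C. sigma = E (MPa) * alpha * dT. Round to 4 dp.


sigma = 183*1000 * 14.9e-6 * 877 = 2391.3159 MPa


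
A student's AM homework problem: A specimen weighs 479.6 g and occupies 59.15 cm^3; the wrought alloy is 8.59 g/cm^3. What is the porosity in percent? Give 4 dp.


rho_part = 479.6 / 59.15 = 8.10819949 g/cm^3
Porosity = (1 - 8.10819949/8.59)*100 = 5.6089 %


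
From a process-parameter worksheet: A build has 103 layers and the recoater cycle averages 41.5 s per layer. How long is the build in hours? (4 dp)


t = 103 * 41.5 / 3600 = 1.1874 hrs


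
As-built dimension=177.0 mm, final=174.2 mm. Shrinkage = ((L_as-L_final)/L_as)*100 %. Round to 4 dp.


Shrinkage = ((177.0-174.2)/177.0)*100 = 1.5819 %


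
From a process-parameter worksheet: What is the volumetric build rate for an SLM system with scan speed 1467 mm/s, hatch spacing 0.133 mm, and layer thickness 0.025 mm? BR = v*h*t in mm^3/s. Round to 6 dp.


Rate = 1467 * 0.133 * 0.025 = 4.877775 mm^3/s


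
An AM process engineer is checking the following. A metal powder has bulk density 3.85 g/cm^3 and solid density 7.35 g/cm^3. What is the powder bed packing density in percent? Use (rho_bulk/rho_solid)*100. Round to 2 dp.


Packing = (3.85/7.35)*100 = 52.38 %


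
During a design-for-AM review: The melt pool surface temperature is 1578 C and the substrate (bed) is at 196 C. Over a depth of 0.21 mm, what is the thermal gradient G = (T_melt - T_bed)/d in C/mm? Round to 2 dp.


G = (1578-196)/0.21 = 6580.95 C/mm


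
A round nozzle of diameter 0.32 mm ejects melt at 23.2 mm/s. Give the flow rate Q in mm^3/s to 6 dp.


A = pi*(0.32/2)^2 = 0.08042477 mm^2
Q = 0.08042477 * 23.2 = 1.865855 mm^3/s


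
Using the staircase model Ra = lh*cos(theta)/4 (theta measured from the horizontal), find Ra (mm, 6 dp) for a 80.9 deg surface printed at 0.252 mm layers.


Ra = 0.252 * cos(80.9) / 4 = 0.009964 mm


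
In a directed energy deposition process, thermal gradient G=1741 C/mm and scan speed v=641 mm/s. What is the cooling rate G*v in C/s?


CR = 1741 * 641 = 1115981 C/s


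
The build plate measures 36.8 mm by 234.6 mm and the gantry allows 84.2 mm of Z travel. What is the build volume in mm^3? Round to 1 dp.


V = 36.8 * 234.6 * 84.2 = 726922.2 mm^3


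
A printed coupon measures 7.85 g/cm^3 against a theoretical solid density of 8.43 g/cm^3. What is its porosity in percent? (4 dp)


Porosity = (1-7.85/8.43)*100 = 6.8802 %


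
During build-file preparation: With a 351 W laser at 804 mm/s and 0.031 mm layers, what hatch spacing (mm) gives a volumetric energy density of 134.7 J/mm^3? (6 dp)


h = 351 / (134.7*804*0.031) = 0.104549 mm


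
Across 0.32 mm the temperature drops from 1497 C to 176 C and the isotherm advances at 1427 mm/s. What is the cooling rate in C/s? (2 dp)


G = (1497-176)/0.32 = 4128.125 C/mm
CR = 4128.125 * 1427 = 5890834.38 C/s


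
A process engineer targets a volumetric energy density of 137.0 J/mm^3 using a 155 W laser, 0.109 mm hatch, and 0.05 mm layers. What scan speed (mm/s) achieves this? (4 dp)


v = 155 / (137.0*0.109*0.05) = 207.5939 mm/s


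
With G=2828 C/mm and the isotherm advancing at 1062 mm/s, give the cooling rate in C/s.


CR = 2828 * 1062 = 3003336 C/s


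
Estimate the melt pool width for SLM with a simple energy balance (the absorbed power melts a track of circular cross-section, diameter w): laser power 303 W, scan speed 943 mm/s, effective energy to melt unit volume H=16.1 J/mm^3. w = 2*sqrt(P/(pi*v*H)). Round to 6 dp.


w = 2*sqrt(303/(pi*943*16.1)) = 0.159407 mm


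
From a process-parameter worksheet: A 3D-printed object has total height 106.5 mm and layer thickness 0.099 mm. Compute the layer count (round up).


Layers = ceil(106.5/0.099) = 1076


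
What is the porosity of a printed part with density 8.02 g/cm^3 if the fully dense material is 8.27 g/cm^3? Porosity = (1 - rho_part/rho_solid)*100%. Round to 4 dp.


Porosity = (1-8.02/8.27)*100 = 3.023 %


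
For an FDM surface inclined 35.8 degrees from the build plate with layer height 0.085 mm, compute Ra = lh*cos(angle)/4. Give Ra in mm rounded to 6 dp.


Ra = 0.085 * cos(35.8) / 4 = 0.017235 mm


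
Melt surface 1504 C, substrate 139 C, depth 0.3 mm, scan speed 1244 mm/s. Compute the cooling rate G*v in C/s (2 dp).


G = (1504-139)/0.3 = 4550.0 C/mm
CR = 4550.0 * 1244 = 5660200.0 C/s


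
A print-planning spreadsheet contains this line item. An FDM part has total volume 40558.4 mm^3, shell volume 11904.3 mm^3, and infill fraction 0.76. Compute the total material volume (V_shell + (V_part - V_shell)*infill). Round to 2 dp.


V_infill = (40558.4 - 11904.3) * 0.76 = 21777.12
V_total = 11904.3 + 21777.12 = 33681.42 mm^3


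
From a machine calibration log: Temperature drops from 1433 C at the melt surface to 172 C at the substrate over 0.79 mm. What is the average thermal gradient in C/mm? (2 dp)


G = (1433-172)/0.79 = 1596.2 C/mm


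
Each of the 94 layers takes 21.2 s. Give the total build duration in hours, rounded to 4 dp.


t = 94 * 21.2 / 3600 = 0.5536 hrs


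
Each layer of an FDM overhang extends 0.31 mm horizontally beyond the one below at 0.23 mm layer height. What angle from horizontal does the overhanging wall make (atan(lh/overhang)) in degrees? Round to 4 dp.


angle = atan(0.23/0.31) = 36.573 degrees


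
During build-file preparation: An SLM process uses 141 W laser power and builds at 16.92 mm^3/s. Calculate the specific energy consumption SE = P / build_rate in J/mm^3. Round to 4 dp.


SE = 141 / 16.92 = 8.3333 J/mm^3


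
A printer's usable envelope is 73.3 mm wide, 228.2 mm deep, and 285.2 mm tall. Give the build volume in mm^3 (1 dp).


V = 73.3 * 228.2 * 285.2 = 4770557.5 mm^3


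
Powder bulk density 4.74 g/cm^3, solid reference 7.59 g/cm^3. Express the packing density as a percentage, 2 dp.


Packing = (4.74/7.59)*100 = 62.45 %


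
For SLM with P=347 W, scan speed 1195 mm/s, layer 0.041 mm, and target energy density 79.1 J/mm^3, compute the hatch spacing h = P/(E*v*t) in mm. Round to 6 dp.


h = 347 / (79.1*1195*0.041) = 0.089537 mm


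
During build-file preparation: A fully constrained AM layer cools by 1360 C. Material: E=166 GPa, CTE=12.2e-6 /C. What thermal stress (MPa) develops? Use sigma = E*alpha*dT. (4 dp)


sigma = 166*1000 * 12.2e-6 * 1360 = 2754.272 MPa


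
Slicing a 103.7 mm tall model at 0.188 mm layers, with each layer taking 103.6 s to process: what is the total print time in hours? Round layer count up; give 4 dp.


Layers = ceil(103.7/0.188) = 552
t = 552 * 103.6 / 3600 = 15.8853 hrs


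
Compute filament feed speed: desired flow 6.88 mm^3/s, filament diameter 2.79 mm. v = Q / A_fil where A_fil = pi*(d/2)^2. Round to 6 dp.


A = pi*(2.79/2)^2 = 6.113618
v = 6.88 / 6.113618 = 1.125357 mm/s


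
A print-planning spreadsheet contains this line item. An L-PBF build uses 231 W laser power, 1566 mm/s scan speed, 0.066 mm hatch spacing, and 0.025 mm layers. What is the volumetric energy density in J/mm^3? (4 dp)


E = 231 / (1566*0.066*0.025) = 89.3997 J/mm^3


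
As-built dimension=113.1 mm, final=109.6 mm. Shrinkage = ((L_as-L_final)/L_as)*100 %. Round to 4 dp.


Shrinkage = ((113.1-109.6)/113.1)*100 = 3.0946 %


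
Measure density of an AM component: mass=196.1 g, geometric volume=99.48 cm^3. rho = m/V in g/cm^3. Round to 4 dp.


rho = 196.1 / 99.48 = 1.9713 g/cm^3


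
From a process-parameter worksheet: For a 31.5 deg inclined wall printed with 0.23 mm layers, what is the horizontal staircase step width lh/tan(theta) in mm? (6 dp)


step = 0.23 / tan(31.5) = 0.375326 mm


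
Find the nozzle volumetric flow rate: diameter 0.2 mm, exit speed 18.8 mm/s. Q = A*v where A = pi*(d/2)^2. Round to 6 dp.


A = pi*(0.2/2)^2 = 0.03141593 mm^2
Q = 0.03141593 * 18.8 = 0.590619 mm^3/s


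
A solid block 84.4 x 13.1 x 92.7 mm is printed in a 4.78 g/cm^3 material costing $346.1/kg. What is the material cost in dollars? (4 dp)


V = 84.4 * 13.1 * 92.7 = 102492.828 mm^3 = 102.492828 cm^3
Mass = 102.492828 * 4.78 / 1000 = 0.48991572 kg
Cost = 0.48991572 * 346.1 = 169.5598 $
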